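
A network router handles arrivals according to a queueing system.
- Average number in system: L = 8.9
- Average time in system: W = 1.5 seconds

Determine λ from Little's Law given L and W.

Little's Law: L = λW, so λ = L/W
λ = 8.9/1.5 = 5.9333 packets/second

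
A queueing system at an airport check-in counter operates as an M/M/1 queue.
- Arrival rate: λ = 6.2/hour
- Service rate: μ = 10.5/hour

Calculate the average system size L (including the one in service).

ρ = λ/μ = 6.2/10.5 = 0.5905
For M/M/1: L = λ/(μ-λ)
L = 6.2/(10.5-6.2) = 6.2/4.30
L = 1.4419 passengers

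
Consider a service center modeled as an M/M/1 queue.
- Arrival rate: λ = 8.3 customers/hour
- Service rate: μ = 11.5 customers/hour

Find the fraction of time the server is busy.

Server utilization: ρ = λ/μ
ρ = 8.3/11.5 = 0.7217
The server is busy 72.17% of the time.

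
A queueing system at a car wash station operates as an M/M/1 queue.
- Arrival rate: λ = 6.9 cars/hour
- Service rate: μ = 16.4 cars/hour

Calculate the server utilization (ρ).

Server utilization: ρ = λ/μ
ρ = 6.9/16.4 = 0.4207
The server is busy 42.07% of the time.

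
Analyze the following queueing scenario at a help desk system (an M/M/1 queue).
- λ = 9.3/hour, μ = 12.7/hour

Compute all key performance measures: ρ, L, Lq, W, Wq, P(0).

Step 1: ρ = λ/μ = 9.3/12.7 = 0.7323
Step 2: L = λ/(μ-λ) = 9.3/3.40 = 2.7353
Step 3: Lq = λ²/(μ(μ-λ)) = 86.49/(12.7×3.40) = 2.0030
Step 4: W = 1/(μ-λ) = 1/3.40 = 0.29412
Step 5: Wq = λ/(μ(μ-λ)) = 9.3/(12.7×3.40) = 0.2154
Step 6: P(0) = 1-ρ = 0.2677
Verify: L = λW = 9.3×0.29412 = 2.7353 ✔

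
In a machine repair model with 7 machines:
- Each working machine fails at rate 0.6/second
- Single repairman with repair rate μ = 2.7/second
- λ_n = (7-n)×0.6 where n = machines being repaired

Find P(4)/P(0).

P(4)/P(0) = ∏_{i=0}^{4-1} λ_i/μ_{i+1}
= (7-0)×0.6/2.7 × (7-1)×0.6/2.7 × (7-2)×0.6/2.7 × (7-3)×0.6/2.7
= 2.0485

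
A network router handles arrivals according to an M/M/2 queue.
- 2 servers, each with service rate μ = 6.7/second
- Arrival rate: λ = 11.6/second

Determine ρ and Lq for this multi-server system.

Traffic intensity: ρ = λ/(cμ) = 11.6/(2×6.7) = 0.8657
Since ρ = 0.8657 < 1, system is stable.
Offered load a = λ/μ = cρ = 11.6/6.7 = 1.7313
P₀ = [ Σₙ₌₀^1 aⁿ/n! + a^2/(2!(1-ρ)) ]⁻¹
Σ = a^0/0! + a^1/1! = 1.0000 + 1.7313 = 2.7313
a^2/(2!(1-ρ)) = 2.997550/(2 × 0.1343284) = 11.1575
P₀ = 1/(2.7313 + 11.1575) = 0.07200
Lq = P₀·a^2·ρ / (2!(1-ρ)²) = 0.0720000 × 2.99755 × 0.865672 / (2 × 0.0180441) = 5.1771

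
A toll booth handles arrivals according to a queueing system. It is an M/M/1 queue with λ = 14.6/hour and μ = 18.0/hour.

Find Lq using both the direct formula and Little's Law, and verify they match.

Method 1 (direct): Lq = λ²/(μ(μ-λ)) = 213.16/(18.0 × 3.40) = 3.4830

Method 2 (Little's Law):
W = 1/(μ-λ) = 1/3.40 = 0.29412
Wq = W - 1/μ = 0.29412 - 0.055556 = 0.23856
Lq = λWq = 14.6 × 0.23856 = 3.4830 ✔ (matches Method 1)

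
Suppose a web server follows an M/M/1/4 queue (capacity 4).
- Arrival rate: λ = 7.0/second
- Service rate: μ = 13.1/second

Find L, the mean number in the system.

ρ = λ/μ = 7.0/13.1 = 0.53435
P₀ = (1-ρ)/(1-ρ^(K+1)) = (1-0.53435)/(1-0.53435^5) = 0.4657/0.9564 = 0.4869
P_K = P₀×ρ^K = 0.48686 × 0.53435^4 = 0.48686 × 0.081527 = 0.03969
L = ρ[1 - (K+1)ρ^K + Kρ^(K+1)] / [(1-ρ)(1-ρ^(K+1))]
L = 0.53435 × (1 - 5×0.08153 + 4×0.04356) / ((1 - 0.53435) × (1 - 0.04356)) = 0.9198 requests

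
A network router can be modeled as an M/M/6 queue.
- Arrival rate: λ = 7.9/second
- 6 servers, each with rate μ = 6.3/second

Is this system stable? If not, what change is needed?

Stability requires ρ = λ/(cμ) < 1
ρ = 7.9/(6 × 6.3) = 7.9/37.80 = 0.2090
Since 0.2090 < 1, the system is STABLE.
The servers are busy 20.90% of the time.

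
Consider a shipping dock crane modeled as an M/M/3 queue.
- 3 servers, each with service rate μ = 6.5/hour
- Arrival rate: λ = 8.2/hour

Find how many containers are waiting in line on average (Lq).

Traffic intensity: ρ = λ/(cμ) = 8.2/(3×6.5) = 0.4205
Since ρ = 0.4205 < 1, system is stable.
Offered load a = λ/μ = cρ = 8.2/6.5 = 1.2615
P₀ = [ Σₙ₌₀^2 aⁿ/n! + a^3/(3!(1-ρ)) ]⁻¹
Σ = a^0/0! + a^1/1! + a^2/2! = 1.00000 + 1.26154 + 0.795740 = 3.0573
a^3/(3!(1-ρ)) = 2.0077/(6 × 0.5795) = 0.5774
P₀ = 1/(3.0573 + 0.5774) = 0.2751
Lq = P₀·a^3·ρ / (3!(1-ρ)²) = 0.2751 × 2.0077 × 0.4205 / (6 × 0.3358) = 0.1153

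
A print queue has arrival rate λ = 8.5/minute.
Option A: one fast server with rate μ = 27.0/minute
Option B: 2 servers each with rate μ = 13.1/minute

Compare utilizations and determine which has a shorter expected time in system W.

Option A: single server μ = 27.0 (M/M/1)
  ρ_A = 8.5/27.0 = 0.3148
  W_A = 1/(μ-λ) = 1/(27.0-8.5) = 1/18.50 = 0.05405

Option B: 2 servers μ = 13.1 (M/M/2)
  ρ_B = λ/(cμ) = 8.5/(2×13.1) = 0.3244
  Offered load a = λ/μ = cρ = 8.5/13.1 = 0.6489
  P₀ = [ Σₙ₌₀^1 aⁿ/n! + a^2/(2!(1-ρ)) ]⁻¹
  Σ = a^0/0! + a^1/1! = 1.0000 + 0.6489 = 1.6489
  a^2/(2!(1-ρ)) = 0.4210/(2 × 0.6756) = 0.3116
  P₀ = 1/(1.6489 + 0.3116) = 0.5101
  Lq = P₀·a^2·ρ / (2!(1-ρ)²) = 0.51009 × 0.42101 × 0.32443 / (2 × 0.45640) = 0.07633
  Wq_B = Lq/λ = 0.07633/8.5 = 0.008980
  W_B = Wq_B + 1/μ = 0.008980 + 0.07634 = 0.08532

Since W_A = 0.05405 < W_B = 0.08532, Option A (single fast server) has the shorter time in system.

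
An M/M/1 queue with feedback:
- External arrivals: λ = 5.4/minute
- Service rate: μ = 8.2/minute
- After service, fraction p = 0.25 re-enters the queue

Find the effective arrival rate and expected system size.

Effective arrival rate: λ_eff = λ/(1-p) = 5.4/(1-0.25) = 5.4/0.75 = 7.2000
ρ = λ_eff/μ = 7.2000/8.2 = 0.878049
L = ρ/(1-ρ) = 0.878049/(1-0.878049) = 7.2000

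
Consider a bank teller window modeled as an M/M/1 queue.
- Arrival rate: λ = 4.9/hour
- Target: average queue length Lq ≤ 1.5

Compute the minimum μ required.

For M/M/1: Lq = λ²/(μ(μ-λ))
Need Lq ≤ 1.5, i.e. μ(μ-λ) ≥ λ²/1.5
μ² - 4.9μ - 24.01/1.5 ≥ 0  →  μ² - 4.9μ - 16.00667 ≥ 0
Quadratic formula (positive root): μ = [λ + √(λ² + 4×16.00667)]/2
Discriminant: 24.01 + 4×16.00667 = 88.0367, √88.0367 = 9.3828
μ ≥ (4.9 + 9.3828)/2 = 7.1414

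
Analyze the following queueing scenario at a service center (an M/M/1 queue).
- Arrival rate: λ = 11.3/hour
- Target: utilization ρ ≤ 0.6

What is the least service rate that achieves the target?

ρ = λ/μ, so μ = λ/ρ
μ ≥ 11.3/0.6 = 18.8333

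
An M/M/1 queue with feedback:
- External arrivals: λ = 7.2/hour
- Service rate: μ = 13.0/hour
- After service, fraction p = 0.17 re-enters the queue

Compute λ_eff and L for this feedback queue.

Effective arrival rate: λ_eff = λ/(1-p) = 7.2/(1-0.17) = 7.2/0.83 = 8.6747
ρ = λ_eff/μ = 8.6747/13.0 = 0.667285
L = ρ/(1-ρ) = 0.667285/(1-0.667285) = 2.0056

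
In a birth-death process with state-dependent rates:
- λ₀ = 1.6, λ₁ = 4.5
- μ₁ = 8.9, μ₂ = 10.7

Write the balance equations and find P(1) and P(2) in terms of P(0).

Balance equations:
State 0: λ₀P₀ = μ₁P₁ → P₁ = (λ₀/μ₁)P₀ = (1.6/8.9)P₀ = 0.1798P₀
State 1: P₂ = (λ₀λ₁)/(μ₁μ₂)P₀ = (1.6×4.5)/(8.9×10.7)P₀ = 0.07561P₀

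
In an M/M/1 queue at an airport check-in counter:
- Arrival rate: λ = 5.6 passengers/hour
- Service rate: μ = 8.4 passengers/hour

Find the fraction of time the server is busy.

Server utilization: ρ = λ/μ
ρ = 5.6/8.4 = 0.6667
The server is busy 66.67% of the time.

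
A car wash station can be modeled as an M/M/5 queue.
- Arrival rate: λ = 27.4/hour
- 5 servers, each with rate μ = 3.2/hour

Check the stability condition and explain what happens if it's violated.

Stability requires ρ = λ/(cμ) < 1
ρ = 27.4/(5 × 3.2) = 27.4/16.00 = 1.7125
Since 1.7125 ≥ 1, the system is UNSTABLE.
Need c > λ/μ = 27.4/3.2 = 8.56.
Minimum servers needed: c = 9.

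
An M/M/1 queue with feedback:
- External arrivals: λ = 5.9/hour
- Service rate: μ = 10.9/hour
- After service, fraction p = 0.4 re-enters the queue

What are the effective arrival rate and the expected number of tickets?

Effective arrival rate: λ_eff = λ/(1-p) = 5.9/(1-0.4) = 5.9/0.60 = 9.833333
ρ = λ_eff/μ = 9.833333/10.9 = 0.902141
L = ρ/(1-ρ) = 0.902141/(1-0.902141) = 9.2188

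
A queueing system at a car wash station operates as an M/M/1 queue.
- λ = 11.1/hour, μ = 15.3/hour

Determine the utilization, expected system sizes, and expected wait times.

Step 1: ρ = λ/μ = 11.1/15.3 = 0.7255
Step 2: L = λ/(μ-λ) = 11.1/4.20 = 2.6429
Step 3: Lq = λ²/(μ(μ-λ)) = 123.21/(15.3×4.20) = 1.9174
Step 4: W = 1/(μ-λ) = 1/4.20 = 0.2381
Step 5: Wq = λ/(μ(μ-λ)) = 11.1/(15.3×4.20) = 0.1727
Step 6: P(0) = 1-ρ = 0.2745
Verify: L = λW = 11.1×0.2381 = 2.6429 ✔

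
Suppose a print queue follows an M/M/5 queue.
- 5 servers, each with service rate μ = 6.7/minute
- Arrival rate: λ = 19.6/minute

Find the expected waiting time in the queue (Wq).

Traffic intensity: ρ = λ/(cμ) = 19.6/(5×6.7) = 0.5851
Since ρ = 0.5851 < 1, system is stable.
Offered load a = λ/μ = cρ = 19.6/6.7 = 2.9254
P₀ = [ Σₙ₌₀^4 aⁿ/n! + a^5/(5!(1-ρ)) ]⁻¹
Σ = a^0/0! + a^1/1! + a^2/2! + a^3/3! + a^4/4! = 1.00000 + 2.92537 + 4.27890 + 4.17246 + 3.05150 = 15.4282
a^5/(5!(1-ρ)) = 214.2429/(120 × 0.41493) = 4.3028
P₀ = 1/(15.4282 + 4.3028) = 0.05068
Lq = P₀·a^5·ρ / (5!(1-ρ)²) = 0.050681 × 214.2429 × 0.58507 / (120 × 0.17216) = 0.3075
Wq = Lq/λ = 0.3075/19.6 = 0.01569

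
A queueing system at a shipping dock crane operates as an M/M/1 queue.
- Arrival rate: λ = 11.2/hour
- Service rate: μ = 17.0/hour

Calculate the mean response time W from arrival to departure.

First, compute utilization: ρ = λ/μ = 11.2/17.0 = 0.6588
For M/M/1: W = 1/(μ-λ)
W = 1/(17.0-11.2) = 1/5.80
W = 0.1724 hours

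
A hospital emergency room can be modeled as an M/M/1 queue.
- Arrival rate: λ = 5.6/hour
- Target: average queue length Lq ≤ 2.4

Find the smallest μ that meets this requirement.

For M/M/1: Lq = λ²/(μ(μ-λ))
Need Lq ≤ 2.4, i.e. μ(μ-λ) ≥ λ²/2.4
μ² - 5.6μ - 31.36/2.4 ≥ 0  →  μ² - 5.6μ - 13.06667 ≥ 0
Quadratic formula (positive root): μ = [λ + √(λ² + 4×13.06667)]/2
Discriminant: 31.36 + 4×13.06667 = 83.6267, √83.6267 = 9.1448
μ ≥ (5.6 + 9.1448)/2 = 7.3724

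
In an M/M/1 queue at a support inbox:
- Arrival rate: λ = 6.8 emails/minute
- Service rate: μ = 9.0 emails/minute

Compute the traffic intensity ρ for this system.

Server utilization: ρ = λ/μ
ρ = 6.8/9.0 = 0.7556
The server is busy 75.56% of the time.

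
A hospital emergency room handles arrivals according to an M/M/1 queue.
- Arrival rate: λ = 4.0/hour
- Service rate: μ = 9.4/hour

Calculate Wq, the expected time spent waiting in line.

First, compute utilization: ρ = λ/μ = 4.0/9.4 = 0.4255
For M/M/1: Wq = λ/(μ(μ-λ))
Wq = 4.0/(9.4 × (9.4-4.0))
Wq = 4.0/(9.4 × 5.40)
Wq = 0.07880 hours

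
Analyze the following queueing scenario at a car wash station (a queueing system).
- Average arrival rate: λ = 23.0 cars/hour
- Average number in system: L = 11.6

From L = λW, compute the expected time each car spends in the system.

Little's Law: L = λW, so W = L/λ
W = 11.6/23.0 = 0.5043 hours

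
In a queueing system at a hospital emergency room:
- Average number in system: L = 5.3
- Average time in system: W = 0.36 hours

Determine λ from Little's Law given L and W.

Little's Law: L = λW, so λ = L/W
λ = 5.3/0.36 = 14.7222 patients/hour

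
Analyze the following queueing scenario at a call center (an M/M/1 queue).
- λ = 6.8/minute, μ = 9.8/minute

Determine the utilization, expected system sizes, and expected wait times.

Step 1: ρ = λ/μ = 6.8/9.8 = 0.6939
Step 2: L = λ/(μ-λ) = 6.8/3.00 = 2.2667
Step 3: Lq = λ²/(μ(μ-λ)) = 46.24/(9.8×3.00) = 1.5728
Step 4: W = 1/(μ-λ) = 1/3.00 = 0.333333
Step 5: Wq = λ/(μ(μ-λ)) = 6.8/(9.8×3.00) = 0.2313
Step 6: P(0) = 1-ρ = 0.3061
Verify: L = λW = 6.8×0.333333 = 2.2667 ✔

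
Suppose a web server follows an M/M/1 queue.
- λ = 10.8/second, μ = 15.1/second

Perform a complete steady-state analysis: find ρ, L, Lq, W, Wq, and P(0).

Step 1: ρ = λ/μ = 10.8/15.1 = 0.7152
Step 2: L = λ/(μ-λ) = 10.8/4.30 = 2.5116
Step 3: Lq = λ²/(μ(μ-λ)) = 116.64/(15.1×4.30) = 1.7964
Step 4: W = 1/(μ-λ) = 1/4.30 = 0.23256
Step 5: Wq = λ/(μ(μ-λ)) = 10.8/(15.1×4.30) = 0.1663
Step 6: P(0) = 1-ρ = 0.2848
Verify: L = λW = 10.8×0.23256 = 2.5116 ✔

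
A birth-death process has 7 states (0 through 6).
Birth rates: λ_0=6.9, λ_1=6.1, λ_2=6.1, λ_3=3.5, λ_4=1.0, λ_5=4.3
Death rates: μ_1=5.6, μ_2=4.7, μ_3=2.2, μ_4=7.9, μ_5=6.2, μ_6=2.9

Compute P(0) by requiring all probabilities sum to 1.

Ratios P(n)/P(0) = (λ₀···λₙ₋₁)/(μ₁···μₙ):
P(1)/P(0) = (6.9)/(5.6) = 1.2321
P(2)/P(0) = (6.9×6.1)/(5.6×4.7) = 1.5992
P(3)/P(0) = (6.9×6.1×6.1)/(5.6×4.7×2.2) = 4.4340
P(4)/P(0) = (6.9×6.1×6.1×3.5)/(5.6×4.7×2.2×7.9) = 1.9645
P(5)/P(0) = (6.9×6.1×6.1×3.5×1.0)/(5.6×4.7×2.2×7.9×6.2) = 0.31685
P(6)/P(0) = (6.9×6.1×6.1×3.5×1.0×4.3)/(5.6×4.7×2.2×7.9×6.2×2.9) = 0.46981

Normalization: ∑ P(n) = 1
P(0) × (1.0000 + 1.2321 + 1.5992 + 4.4340 + 1.9645 + 0.31685 + 0.46981) = 1
P(0) × 11.0165 = 1
P(0) = 1/11.0165 = 0.09077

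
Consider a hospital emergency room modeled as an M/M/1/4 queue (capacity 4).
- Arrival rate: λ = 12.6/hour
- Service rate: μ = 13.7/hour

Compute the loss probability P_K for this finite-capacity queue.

ρ = λ/μ = 12.6/13.7 = 0.9197
P₀ = (1-ρ)/(1-ρ^(K+1)) = (1-0.9197)/(1-0.9197^5) = 0.08030/0.3420 = 0.2348
P_K = P₀×ρ^K = 0.2348 × 0.9197^4 = 0.2348 × 0.7155 = 0.1680
Blocking probability = 16.80%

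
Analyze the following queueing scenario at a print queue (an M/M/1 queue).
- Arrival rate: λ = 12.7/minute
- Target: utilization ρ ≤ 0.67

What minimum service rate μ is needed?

ρ = λ/μ, so μ = λ/ρ
μ ≥ 12.7/0.67 = 18.9552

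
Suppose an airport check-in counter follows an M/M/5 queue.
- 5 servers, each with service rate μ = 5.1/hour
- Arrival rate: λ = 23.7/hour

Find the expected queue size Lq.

Traffic intensity: ρ = λ/(cμ) = 23.7/(5×5.1) = 0.9294
Since ρ = 0.9294 < 1, system is stable.
Offered load a = λ/μ = cρ = 23.7/5.1 = 4.6471
P₀ = [ Σₙ₌₀^4 aⁿ/n! + a^5/(5!(1-ρ)) ]⁻¹
Σ = a^0/0! + a^1/1! + a^2/2! + a^3/3! + a^4/4! = 1.000000 + 4.647059 + 10.79758 + 16.72566 + 19.43128 = 52.6016
a^5/(5!(1-ρ)) = 2167.1594/(120 × 0.07058824) = 255.8452
P₀ = 1/(52.6016 + 255.8452) = 0.003242
Lq = P₀·a^5·ρ / (5!(1-ρ)²) = 0.00324205 × 2167.1594 × 0.929412 / (120 × 0.00498270) = 10.9213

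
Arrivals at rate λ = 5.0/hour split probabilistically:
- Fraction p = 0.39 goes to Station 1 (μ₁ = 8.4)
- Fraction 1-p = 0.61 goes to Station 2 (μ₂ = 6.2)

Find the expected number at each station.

Effective rates: λ₁ = 5.0×0.39 = 1.95, λ₂ = 5.0×0.61 = 3.05
Station 1: ρ₁ = 1.95/8.4 = 0.2321, L₁ = ρ₁/(1-ρ₁) = 0.2321/(1-0.2321) = 0.3023
Station 2: ρ₂ = 3.05/6.2 = 0.49194, L₂ = ρ₂/(1-ρ₂) = 0.49194/(1-0.49194) = 0.9683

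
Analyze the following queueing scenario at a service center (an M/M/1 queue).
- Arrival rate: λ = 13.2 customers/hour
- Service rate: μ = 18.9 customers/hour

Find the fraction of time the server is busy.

Server utilization: ρ = λ/μ
ρ = 13.2/18.9 = 0.6984
The server is busy 69.84% of the time.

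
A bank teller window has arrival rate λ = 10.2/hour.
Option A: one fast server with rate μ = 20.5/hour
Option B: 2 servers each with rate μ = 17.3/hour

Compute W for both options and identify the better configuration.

Option A: single server μ = 20.5 (M/M/1)
  ρ_A = 10.2/20.5 = 0.4976
  W_A = 1/(μ-λ) = 1/(20.5-10.2) = 1/10.30 = 0.09709

Option B: 2 servers μ = 17.3 (M/M/2)
  ρ_B = λ/(cμ) = 10.2/(2×17.3) = 0.2948
  Offered load a = λ/μ = cρ = 10.2/17.3 = 0.5896
  P₀ = [ Σₙ₌₀^1 aⁿ/n! + a^2/(2!(1-ρ)) ]⁻¹
  Σ = a^0/0! + a^1/1! = 1.0000 + 0.5896 = 1.5896
  a^2/(2!(1-ρ)) = 0.3476/(2 × 0.7052) = 0.2465
  P₀ = 1/(1.5896 + 0.2465) = 0.5446
  Lq = P₀·a^2·ρ / (2!(1-ρ)²) = 0.54464 × 0.34762 × 0.29480 / (2 × 0.49731) = 0.05612
  Wq_B = Lq/λ = 0.056116/10.2 = 0.00550157
  W_B = Wq_B + 1/μ = 0.00550157 + 0.0578035 = 0.06331

Since W_B = 0.06331 < W_A = 0.09709, Option B (multiple servers) has the shorter time in system.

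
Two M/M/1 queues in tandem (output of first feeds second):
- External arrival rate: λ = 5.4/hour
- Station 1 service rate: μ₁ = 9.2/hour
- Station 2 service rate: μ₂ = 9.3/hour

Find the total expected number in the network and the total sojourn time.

By Jackson's theorem, each station behaves as independent M/M/1.
Station 1: ρ₁ = 5.4/9.2 = 0.5870, L₁ = ρ₁/(1-ρ₁) = λ/(μ₁-λ) = 5.4/3.80 = 1.4211
Station 2: ρ₂ = 5.4/9.3 = 0.5806, L₂ = ρ₂/(1-ρ₂) = λ/(μ₂-λ) = 5.4/3.90 = 1.3846
Total: L = L₁ + L₂ = 1.4211 + 1.3846 = 2.8057
W = L/λ = 2.8057/5.4 = 0.5196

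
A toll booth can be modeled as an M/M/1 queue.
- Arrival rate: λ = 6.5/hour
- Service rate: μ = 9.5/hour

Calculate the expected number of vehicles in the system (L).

ρ = λ/μ = 6.5/9.5 = 0.6842
For M/M/1: L = λ/(μ-λ)
L = 6.5/(9.5-6.5) = 6.5/3.00
L = 2.1667 vehicles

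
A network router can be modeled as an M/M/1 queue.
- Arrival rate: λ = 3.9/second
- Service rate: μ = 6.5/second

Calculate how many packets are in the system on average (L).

ρ = λ/μ = 3.9/6.5 = 0.6000
For M/M/1: L = λ/(μ-λ)
L = 3.9/(6.5-3.9) = 3.9/2.60
L = 1.5000 packets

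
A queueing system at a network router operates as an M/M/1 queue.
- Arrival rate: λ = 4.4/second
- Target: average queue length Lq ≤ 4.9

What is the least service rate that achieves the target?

For M/M/1: Lq = λ²/(μ(μ-λ))
Need Lq ≤ 4.9, i.e. μ(μ-λ) ≥ λ²/4.9
μ² - 4.4μ - 19.36/4.9 ≥ 0  →  μ² - 4.4μ - 3.95102 ≥ 0
Quadratic formula (positive root): μ = [λ + √(λ² + 4×3.95102)]/2
Discriminant: 19.36 + 4×3.95102 = 35.1641, √35.1641 = 5.9299
μ ≥ (4.4 + 5.9299)/2 = 5.1650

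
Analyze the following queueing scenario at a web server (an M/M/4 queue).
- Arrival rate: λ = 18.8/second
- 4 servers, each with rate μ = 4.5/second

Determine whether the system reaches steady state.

Stability requires ρ = λ/(cμ) < 1
ρ = 18.8/(4 × 4.5) = 18.8/18.00 = 1.0444
Since 1.0444 ≥ 1, the system is UNSTABLE.
Need c > λ/μ = 18.8/4.5 = 4.18.
Minimum servers needed: c = 5.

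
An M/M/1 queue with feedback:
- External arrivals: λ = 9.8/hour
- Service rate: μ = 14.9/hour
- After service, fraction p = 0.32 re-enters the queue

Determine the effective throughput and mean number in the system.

Effective arrival rate: λ_eff = λ/(1-p) = 9.8/(1-0.32) = 9.8/0.68 = 14.4117647
ρ = λ_eff/μ = 14.4117647/14.9 = 0.96723253
L = ρ/(1-ρ) = 0.96723253/(1-0.96723253) = 29.5181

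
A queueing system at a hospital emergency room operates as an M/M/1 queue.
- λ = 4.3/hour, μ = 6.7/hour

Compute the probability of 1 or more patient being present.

ρ = λ/μ = 4.3/6.7 = 0.6418
P(N ≥ n) = ρⁿ
P(N ≥ 1) = 0.6418^1
P(N ≥ 1) = 0.6418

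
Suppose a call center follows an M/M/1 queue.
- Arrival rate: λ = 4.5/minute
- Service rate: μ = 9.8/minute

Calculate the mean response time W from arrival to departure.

First, compute utilization: ρ = λ/μ = 4.5/9.8 = 0.4592
For M/M/1: W = 1/(μ-λ)
W = 1/(9.8-4.5) = 1/5.30
W = 0.1887 minutes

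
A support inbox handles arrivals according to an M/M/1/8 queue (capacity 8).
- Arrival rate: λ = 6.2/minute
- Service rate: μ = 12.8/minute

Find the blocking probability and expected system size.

ρ = λ/μ = 6.2/12.8 = 0.48438
P₀ = (1-ρ)/(1-ρ^(K+1)) = (1-0.48438)/(1-0.48438^9) = 0.5156/0.9985 = 0.5164
P_K = P₀×ρ^K = 0.5164 × 0.48438^8 = 0.5164 × 0.003030 = 0.001565
Blocking probability P_8 = 0.001565 (0.16%)
L = ρ[1 - (K+1)ρ^K + Kρ^(K+1)] / [(1-ρ)(1-ρ^(K+1))]
L = 0.48438 × (1 - 9×0.003030 + 8×0.001468) / ((1 - 0.48438) × (1 - 0.001468)) = 0.9262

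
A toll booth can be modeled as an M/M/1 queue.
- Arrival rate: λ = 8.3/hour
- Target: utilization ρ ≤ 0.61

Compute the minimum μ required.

ρ = λ/μ, so μ = λ/ρ
μ ≥ 8.3/0.61 = 13.6066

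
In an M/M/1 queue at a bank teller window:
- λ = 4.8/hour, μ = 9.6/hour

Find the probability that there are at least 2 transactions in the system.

ρ = λ/μ = 4.8/9.6 = 0.5000
P(N ≥ n) = ρⁿ
P(N ≥ 2) = 0.5000^2
P(N ≥ 2) = 0.2500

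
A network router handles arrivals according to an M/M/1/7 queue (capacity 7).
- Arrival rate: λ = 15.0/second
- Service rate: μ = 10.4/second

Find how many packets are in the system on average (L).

ρ = λ/μ = 15.0/10.4 = 1.4423
P₀ = (1-ρ)/(1-ρ^(K+1)) = (1-1.4423)/(1-1.4423^8) = -0.4423/-17.7260 = 0.02495
P_K = P₀×ρ^K = 0.024952 × 1.4423^7 = 0.024952 × 12.9834 = 0.3240
L = ρ[1 - (K+1)ρ^K + Kρ^(K+1)] / [(1-ρ)(1-ρ^(K+1))]
L = 1.4423 × (1 - 8×12.9834 + 7×18.7260) / ((1 - 1.4423) × (1 - 18.7260)) = 5.1904 packets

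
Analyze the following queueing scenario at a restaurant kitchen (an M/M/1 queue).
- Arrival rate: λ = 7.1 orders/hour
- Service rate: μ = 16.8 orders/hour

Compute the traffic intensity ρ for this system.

Server utilization: ρ = λ/μ
ρ = 7.1/16.8 = 0.4226
The server is busy 42.26% of the time.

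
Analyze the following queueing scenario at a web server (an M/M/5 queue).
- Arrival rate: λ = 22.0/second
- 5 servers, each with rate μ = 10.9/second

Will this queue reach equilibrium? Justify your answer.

Stability requires ρ = λ/(cμ) < 1
ρ = 22.0/(5 × 10.9) = 22.0/54.50 = 0.4037
Since 0.4037 < 1, the system is STABLE.
The servers are busy 40.37% of the time.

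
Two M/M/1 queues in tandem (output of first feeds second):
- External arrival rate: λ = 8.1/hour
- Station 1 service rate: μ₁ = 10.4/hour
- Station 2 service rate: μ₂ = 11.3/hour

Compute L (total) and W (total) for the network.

By Jackson's theorem, each station behaves as independent M/M/1.
Station 1: ρ₁ = 8.1/10.4 = 0.7788, L₁ = ρ₁/(1-ρ₁) = λ/(μ₁-λ) = 8.1/2.30 = 3.52174
Station 2: ρ₂ = 8.1/11.3 = 0.7168, L₂ = ρ₂/(1-ρ₂) = λ/(μ₂-λ) = 8.1/3.20 = 2.53125
Total: L = L₁ + L₂ = 3.52174 + 2.53125 = 6.0530
W = L/λ = 6.0530/8.1 = 0.7473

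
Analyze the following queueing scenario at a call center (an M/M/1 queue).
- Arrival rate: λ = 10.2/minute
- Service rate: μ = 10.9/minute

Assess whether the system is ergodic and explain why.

Stability requires ρ = λ/(cμ) < 1
ρ = 10.2/(1 × 10.9) = 10.2/10.90 = 0.9358
Since 0.9358 < 1, the system is STABLE.
The server is busy 93.58% of the time.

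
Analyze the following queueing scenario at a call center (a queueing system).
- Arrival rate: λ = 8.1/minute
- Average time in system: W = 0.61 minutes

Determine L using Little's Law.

Little's Law: L = λW
L = 8.1 × 0.61 = 4.9410 calls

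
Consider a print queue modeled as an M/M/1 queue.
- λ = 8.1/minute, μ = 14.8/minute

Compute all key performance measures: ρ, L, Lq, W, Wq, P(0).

Step 1: ρ = λ/μ = 8.1/14.8 = 0.5473
Step 2: L = λ/(μ-λ) = 8.1/6.70 = 1.2090
Step 3: Lq = λ²/(μ(μ-λ)) = 65.61/(14.8×6.70) = 0.6617
Step 4: W = 1/(μ-λ) = 1/6.70 = 0.149254
Step 5: Wq = λ/(μ(μ-λ)) = 8.1/(14.8×6.70) = 0.08169
Step 6: P(0) = 1-ρ = 0.4527
Verify: L = λW = 8.1×0.149254 = 1.2090 ✔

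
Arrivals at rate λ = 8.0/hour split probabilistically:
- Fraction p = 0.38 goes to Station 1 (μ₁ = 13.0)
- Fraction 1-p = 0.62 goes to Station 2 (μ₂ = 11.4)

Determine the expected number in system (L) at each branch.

Effective rates: λ₁ = 8.0×0.38 = 3.04, λ₂ = 8.0×0.62 = 4.96
Station 1: ρ₁ = 3.04/13.0 = 0.23385, L₁ = ρ₁/(1-ρ₁) = 0.23385/(1-0.23385) = 0.3052
Station 2: ρ₂ = 4.96/11.4 = 0.4351, L₂ = ρ₂/(1-ρ₂) = 0.4351/(1-0.4351) = 0.7702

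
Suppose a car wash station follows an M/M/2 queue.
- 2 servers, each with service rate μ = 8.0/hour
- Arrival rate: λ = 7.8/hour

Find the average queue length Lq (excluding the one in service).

Traffic intensity: ρ = λ/(cμ) = 7.8/(2×8.0) = 0.4875
Since ρ = 0.4875 < 1, system is stable.
Offered load a = λ/μ = cρ = 7.8/8.0 = 0.9750
P₀ = [ Σₙ₌₀^1 aⁿ/n! + a^2/(2!(1-ρ)) ]⁻¹
Σ = a^0/0! + a^1/1! = 1.0000 + 0.9750 = 1.9750
a^2/(2!(1-ρ)) = 0.9506/(2 × 0.5125) = 0.9274
P₀ = 1/(1.9750 + 0.9274) = 0.3445
Lq = P₀·a^2·ρ / (2!(1-ρ)²) = 0.344538 × 0.950625 × 0.487500 / (2 × 0.262656) = 0.3040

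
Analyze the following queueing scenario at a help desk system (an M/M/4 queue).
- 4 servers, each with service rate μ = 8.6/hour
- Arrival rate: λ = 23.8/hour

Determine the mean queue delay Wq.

Traffic intensity: ρ = λ/(cμ) = 23.8/(4×8.6) = 0.6919
Since ρ = 0.6919 < 1, system is stable.
Offered load a = λ/μ = cρ = 23.8/8.6 = 2.7674
P₀ = [ Σₙ₌₀^3 aⁿ/n! + a^4/(4!(1-ρ)) ]⁻¹
Σ = a^0/0! + a^1/1! + a^2/2! + a^3/3! = 1.0000 + 2.7674 + 3.8294 + 3.5325 = 11.1293
a^4/(4!(1-ρ)) = 58.6562/(24 × 0.30814) = 7.9315
P₀ = 1/(11.1293 + 7.9315) = 0.05246
Lq = P₀·a^4·ρ / (4!(1-ρ)²) = 0.05246 × 58.6562 × 0.6919 / (24 × 0.09495) = 0.9343
Wq = Lq/λ = 0.9343/23.8 = 0.03926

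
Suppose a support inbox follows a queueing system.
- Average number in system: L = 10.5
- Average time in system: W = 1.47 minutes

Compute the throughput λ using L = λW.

Little's Law: L = λW, so λ = L/W
λ = 10.5/1.47 = 7.1429 emails/minute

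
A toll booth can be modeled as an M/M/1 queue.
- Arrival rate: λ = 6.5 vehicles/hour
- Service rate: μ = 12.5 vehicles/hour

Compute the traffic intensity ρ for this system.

Server utilization: ρ = λ/μ
ρ = 6.5/12.5 = 0.5200
The server is busy 52.00% of the time.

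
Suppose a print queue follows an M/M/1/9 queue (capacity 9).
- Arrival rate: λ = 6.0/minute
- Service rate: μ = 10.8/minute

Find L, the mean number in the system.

ρ = λ/μ = 6.0/10.8 = 0.55556
P₀ = (1-ρ)/(1-ρ^(K+1)) = (1-0.55556)/(1-0.55556^10) = 0.44444/0.99720 = 0.4457
P_K = P₀×ρ^K = 0.4457 × 0.55556^9 = 0.4457 × 0.005042 = 0.002247
L = ρ[1 - (K+1)ρ^K + Kρ^(K+1)] / [(1-ρ)(1-ρ^(K+1))]
L = 0.55556 × (1 - 10×0.005042 + 9×0.002801) / ((1 - 0.55556) × (1 - 0.002801)) = 1.2219 jobs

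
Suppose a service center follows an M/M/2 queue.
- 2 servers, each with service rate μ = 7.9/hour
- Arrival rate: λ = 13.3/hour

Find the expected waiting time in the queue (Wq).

Traffic intensity: ρ = λ/(cμ) = 13.3/(2×7.9) = 0.8418
Since ρ = 0.8418 < 1, system is stable.
Offered load a = λ/μ = cρ = 13.3/7.9 = 1.6835
P₀ = [ Σₙ₌₀^1 aⁿ/n! + a^2/(2!(1-ρ)) ]⁻¹
Σ = a^0/0! + a^1/1! = 1.0000 + 1.6835 = 2.6835
a^2/(2!(1-ρ)) = 2.834321/(2 × 0.1582278) = 8.9565
P₀ = 1/(2.6835 + 8.9565) = 0.08591
Lq = P₀·a^2·ρ / (2!(1-ρ)²) = 0.085911 × 2.8343 × 0.84177 / (2 × 0.025036) = 4.0935
Wq = Lq/λ = 4.0935/13.3 = 0.3078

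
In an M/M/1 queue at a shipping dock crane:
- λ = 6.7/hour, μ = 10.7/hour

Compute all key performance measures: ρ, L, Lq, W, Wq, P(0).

Step 1: ρ = λ/μ = 6.7/10.7 = 0.6262
Step 2: L = λ/(μ-λ) = 6.7/4.00 = 1.6750
Step 3: Lq = λ²/(μ(μ-λ)) = 44.89/(10.7×4.00) = 1.0488
Step 4: W = 1/(μ-λ) = 1/4.00 = 0.2500
Step 5: Wq = λ/(μ(μ-λ)) = 6.7/(10.7×4.00) = 0.1565
Step 6: P(0) = 1-ρ = 0.3738
Verify: L = λW = 6.7×0.2500 = 1.6750 ✔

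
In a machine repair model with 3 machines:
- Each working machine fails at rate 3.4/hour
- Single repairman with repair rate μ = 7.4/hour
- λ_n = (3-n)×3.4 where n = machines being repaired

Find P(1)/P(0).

P(1)/P(0) = ∏_{i=0}^{1-1} λ_i/μ_{i+1}
= (3-0)×3.4/7.4
= 1.3784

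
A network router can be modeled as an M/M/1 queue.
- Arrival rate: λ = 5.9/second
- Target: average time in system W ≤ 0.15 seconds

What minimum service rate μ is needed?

For M/M/1: W = 1/(μ-λ)
Need W ≤ 0.15, so 1/(μ-λ) ≤ 0.15
μ - λ ≥ 1/0.15 = 6.6667
μ ≥ 5.9 + 6.6667 = 12.5667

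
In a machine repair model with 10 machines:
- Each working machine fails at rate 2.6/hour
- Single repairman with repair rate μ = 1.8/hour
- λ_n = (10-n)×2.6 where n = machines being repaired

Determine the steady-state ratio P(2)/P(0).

P(2)/P(0) = ∏_{i=0}^{2-1} λ_i/μ_{i+1}
= (10-0)×2.6/1.8 × (10-1)×2.6/1.8
= 187.7778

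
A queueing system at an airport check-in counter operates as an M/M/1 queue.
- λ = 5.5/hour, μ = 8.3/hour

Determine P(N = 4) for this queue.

ρ = λ/μ = 5.5/8.3 = 0.66265
P(n) = (1-ρ)ρⁿ
P(4) = (1-0.66265) × 0.66265^4
P(4) = 0.3374 × 0.1928
P(4) = 0.06505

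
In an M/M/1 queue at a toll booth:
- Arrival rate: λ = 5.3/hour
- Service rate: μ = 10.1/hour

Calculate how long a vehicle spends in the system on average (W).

First, compute utilization: ρ = λ/μ = 5.3/10.1 = 0.5248
For M/M/1: W = 1/(μ-λ)
W = 1/(10.1-5.3) = 1/4.80
W = 0.2083 hours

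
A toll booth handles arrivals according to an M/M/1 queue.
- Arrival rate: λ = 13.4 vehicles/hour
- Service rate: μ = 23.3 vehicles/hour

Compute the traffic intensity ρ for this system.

Server utilization: ρ = λ/μ
ρ = 13.4/23.3 = 0.5751
The server is busy 57.51% of the time.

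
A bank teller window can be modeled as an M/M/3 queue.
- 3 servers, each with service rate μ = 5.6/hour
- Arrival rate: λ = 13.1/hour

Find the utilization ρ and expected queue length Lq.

Traffic intensity: ρ = λ/(cμ) = 13.1/(3×5.6) = 0.7798
Since ρ = 0.7798 < 1, system is stable.
Offered load a = λ/μ = cρ = 13.1/5.6 = 2.3393
P₀ = [ Σₙ₌₀^2 aⁿ/n! + a^3/(3!(1-ρ)) ]⁻¹
Σ = a^0/0! + a^1/1! + a^2/2! = 1.0000 + 2.3393 + 2.7361 = 6.0754
a^3/(3!(1-ρ)) = 12.8012/(6 × 0.220238) = 9.6874
P₀ = 1/(6.0754 + 9.6874) = 0.06344
Lq = P₀·a^3·ρ / (3!(1-ρ)²) = 0.063441 × 12.8012 × 0.77976 / (6 × 0.048505) = 2.1759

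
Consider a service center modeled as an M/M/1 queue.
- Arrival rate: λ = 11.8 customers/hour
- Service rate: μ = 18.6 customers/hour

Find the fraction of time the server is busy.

Server utilization: ρ = λ/μ
ρ = 11.8/18.6 = 0.6344
The server is busy 63.44% of the time.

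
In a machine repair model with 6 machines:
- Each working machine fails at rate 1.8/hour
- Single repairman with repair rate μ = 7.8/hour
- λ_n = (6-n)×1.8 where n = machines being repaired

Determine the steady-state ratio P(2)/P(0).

P(2)/P(0) = ∏_{i=0}^{2-1} λ_i/μ_{i+1}
= (6-0)×1.8/7.8 × (6-1)×1.8/7.8
= 1.5976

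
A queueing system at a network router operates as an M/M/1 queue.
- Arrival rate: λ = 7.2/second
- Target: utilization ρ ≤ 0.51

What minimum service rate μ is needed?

ρ = λ/μ, so μ = λ/ρ
μ ≥ 7.2/0.51 = 14.1176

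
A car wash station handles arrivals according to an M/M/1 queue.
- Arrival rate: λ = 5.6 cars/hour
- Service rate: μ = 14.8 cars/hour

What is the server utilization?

Server utilization: ρ = λ/μ
ρ = 5.6/14.8 = 0.3784
The server is busy 37.84% of the time.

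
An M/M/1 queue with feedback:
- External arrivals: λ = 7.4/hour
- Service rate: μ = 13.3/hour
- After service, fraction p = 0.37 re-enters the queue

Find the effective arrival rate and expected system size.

Effective arrival rate: λ_eff = λ/(1-p) = 7.4/(1-0.37) = 7.4/0.63 = 11.7460
ρ = λ_eff/μ = 11.7460/13.3 = 0.88316
L = ρ/(1-ρ) = 0.88316/(1-0.88316) = 7.5587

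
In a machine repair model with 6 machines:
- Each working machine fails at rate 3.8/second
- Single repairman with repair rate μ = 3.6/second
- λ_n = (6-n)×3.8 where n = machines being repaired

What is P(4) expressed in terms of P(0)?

P(4)/P(0) = ∏_{i=0}^{4-1} λ_i/μ_{i+1}
= (6-0)×3.8/3.6 × (6-1)×3.8/3.6 × (6-2)×3.8/3.6 × (6-3)×3.8/3.6
= 446.9170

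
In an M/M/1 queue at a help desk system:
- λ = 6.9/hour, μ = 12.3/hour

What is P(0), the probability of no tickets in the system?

ρ = λ/μ = 6.9/12.3 = 0.5610
P(0) = 1 - ρ = 1 - 0.5610 = 0.4390
The server is idle 43.90% of the time.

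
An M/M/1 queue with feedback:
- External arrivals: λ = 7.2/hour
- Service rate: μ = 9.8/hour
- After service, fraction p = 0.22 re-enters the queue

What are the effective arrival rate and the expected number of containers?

Effective arrival rate: λ_eff = λ/(1-p) = 7.2/(1-0.22) = 7.2/0.78 = 9.230769
ρ = λ_eff/μ = 9.230769/9.8 = 0.9419152
L = ρ/(1-ρ) = 0.9419152/(1-0.9419152) = 16.2162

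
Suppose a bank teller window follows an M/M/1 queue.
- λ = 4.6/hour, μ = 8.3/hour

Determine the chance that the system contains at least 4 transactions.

ρ = λ/μ = 4.6/8.3 = 0.55422
P(N ≥ n) = ρⁿ
P(N ≥ 4) = 0.55422^4
P(N ≥ 4) = 0.09435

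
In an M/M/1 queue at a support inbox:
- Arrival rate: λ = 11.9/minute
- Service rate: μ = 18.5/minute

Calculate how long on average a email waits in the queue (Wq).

First, compute utilization: ρ = λ/μ = 11.9/18.5 = 0.6432
For M/M/1: Wq = λ/(μ(μ-λ))
Wq = 11.9/(18.5 × (18.5-11.9))
Wq = 11.9/(18.5 × 6.60)
Wq = 0.09746 minutes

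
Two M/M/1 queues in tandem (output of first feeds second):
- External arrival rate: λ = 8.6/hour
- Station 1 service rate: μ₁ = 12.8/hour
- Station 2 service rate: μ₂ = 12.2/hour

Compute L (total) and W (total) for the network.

By Jackson's theorem, each station behaves as independent M/M/1.
Station 1: ρ₁ = 8.6/12.8 = 0.6719, L₁ = ρ₁/(1-ρ₁) = λ/(μ₁-λ) = 8.6/4.20 = 2.0476
Station 2: ρ₂ = 8.6/12.2 = 0.7049, L₂ = ρ₂/(1-ρ₂) = λ/(μ₂-λ) = 8.6/3.60 = 2.3889
Total: L = L₁ + L₂ = 2.0476 + 2.3889 = 4.4365
W = L/λ = 4.4365/8.6 = 0.5159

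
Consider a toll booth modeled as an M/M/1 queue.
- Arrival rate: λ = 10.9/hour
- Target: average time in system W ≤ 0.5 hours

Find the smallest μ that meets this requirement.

For M/M/1: W = 1/(μ-λ)
Need W ≤ 0.5, so 1/(μ-λ) ≤ 0.5
μ - λ ≥ 1/0.5 = 2.0000
μ ≥ 10.9 + 2.0000 = 12.9000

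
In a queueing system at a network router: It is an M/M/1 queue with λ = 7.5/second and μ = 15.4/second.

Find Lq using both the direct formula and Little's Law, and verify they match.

Method 1 (direct): Lq = λ²/(μ(μ-λ)) = 56.25/(15.4 × 7.90) = 0.4624

Method 2 (Little's Law):
W = 1/(μ-λ) = 1/7.90 = 0.126582
Wq = W - 1/μ = 0.126582 - 0.0649351 = 0.06165
Lq = λWq = 7.5 × 0.06165 = 0.4624 ✔ (matches Method 1)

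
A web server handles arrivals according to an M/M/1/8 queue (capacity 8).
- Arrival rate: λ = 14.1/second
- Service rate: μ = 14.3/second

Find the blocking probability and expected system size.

ρ = λ/μ = 14.1/14.3 = 0.98601
P₀ = (1-ρ)/(1-ρ^(K+1)) = (1-0.98601)/(1-0.98601^9) = 0.01399/0.1191 = 0.1175
P_K = P₀×ρ^K = 0.1175 × 0.98601^8 = 0.1175 × 0.8934 = 0.1050
Blocking probability P_8 = 0.1050 (10.50%)
L = ρ[1 - (K+1)ρ^K + Kρ^(K+1)] / [(1-ρ)(1-ρ^(K+1))]
L = 0.98601 × (1 - 9×0.8934095 + 8×0.8809107) / ((1 - 0.98601) × (1 - 0.8809107)) = 3.9061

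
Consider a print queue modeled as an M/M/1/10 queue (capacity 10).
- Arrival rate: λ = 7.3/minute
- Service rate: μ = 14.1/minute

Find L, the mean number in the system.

ρ = λ/μ = 7.3/14.1 = 0.51773
P₀ = (1-ρ)/(1-ρ^(K+1)) = (1-0.51773)/(1-0.51773^11) = 0.4823/0.9993 = 0.4826
P_K = P₀×ρ^K = 0.48262 × 0.51773^10 = 0.48262 × 0.0013837 = 0.0006678
L = ρ[1 - (K+1)ρ^K + Kρ^(K+1)] / [(1-ρ)(1-ρ^(K+1))]
L = 0.51773 × (1 - 11×0.001384 + 10×0.0007164) / ((1 - 0.51773) × (1 - 0.0007164)) = 1.0656 jobs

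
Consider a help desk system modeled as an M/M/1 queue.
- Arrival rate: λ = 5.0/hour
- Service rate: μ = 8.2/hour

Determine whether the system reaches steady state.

Stability requires ρ = λ/(cμ) < 1
ρ = 5.0/(1 × 8.2) = 5.0/8.20 = 0.6098
Since 0.6098 < 1, the system is STABLE.
The server is busy 60.98% of the time.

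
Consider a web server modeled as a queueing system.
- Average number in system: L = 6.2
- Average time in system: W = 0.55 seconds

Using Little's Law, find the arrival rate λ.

Little's Law: L = λW, so λ = L/W
λ = 6.2/0.55 = 11.2727 requests/second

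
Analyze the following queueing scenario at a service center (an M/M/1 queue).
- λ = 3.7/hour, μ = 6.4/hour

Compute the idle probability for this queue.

ρ = λ/μ = 3.7/6.4 = 0.5781
P(0) = 1 - ρ = 1 - 0.5781 = 0.4219
The server is idle 42.19% of the time.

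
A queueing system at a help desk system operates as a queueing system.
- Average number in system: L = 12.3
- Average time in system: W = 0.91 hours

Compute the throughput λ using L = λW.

Little's Law: L = λW, so λ = L/W
λ = 12.3/0.91 = 13.5165 tickets/hour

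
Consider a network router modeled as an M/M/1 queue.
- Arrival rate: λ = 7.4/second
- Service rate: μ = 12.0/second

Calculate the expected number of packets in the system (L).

ρ = λ/μ = 7.4/12.0 = 0.6167
For M/M/1: L = λ/(μ-λ)
L = 7.4/(12.0-7.4) = 7.4/4.60
L = 1.6087 packets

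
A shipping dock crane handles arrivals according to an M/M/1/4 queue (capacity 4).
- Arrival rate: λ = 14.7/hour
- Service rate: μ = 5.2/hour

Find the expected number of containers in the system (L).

ρ = λ/μ = 14.7/5.2 = 2.8269
P₀ = (1-ρ)/(1-ρ^(K+1)) = (1-2.8269)/(1-2.8269^5) = -1.8269/-179.5312 = 0.01018
P_K = P₀×ρ^K = 0.010176 × 2.8269^4 = 0.010176 × 63.8619 = 0.6499
L = ρ[1 - (K+1)ρ^K + Kρ^(K+1)] / [(1-ρ)(1-ρ^(K+1))]
L = 2.8269 × (1 - 5×63.8619 + 4×180.5312) / ((1 - 2.8269) × (1 - 180.5312)) = 3.4805 containers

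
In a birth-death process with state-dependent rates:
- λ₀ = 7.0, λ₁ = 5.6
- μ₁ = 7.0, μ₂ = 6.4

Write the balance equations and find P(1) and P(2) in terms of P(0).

Balance equations:
State 0: λ₀P₀ = μ₁P₁ → P₁ = (λ₀/μ₁)P₀ = (7.0/7.0)P₀ = 1.0000P₀
State 1: P₂ = (λ₀λ₁)/(μ₁μ₂)P₀ = (7.0×5.6)/(7.0×6.4)P₀ = 0.8750P₀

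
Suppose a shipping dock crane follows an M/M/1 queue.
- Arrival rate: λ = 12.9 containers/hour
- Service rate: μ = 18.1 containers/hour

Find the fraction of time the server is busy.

Server utilization: ρ = λ/μ
ρ = 12.9/18.1 = 0.7127
The server is busy 71.27% of the time.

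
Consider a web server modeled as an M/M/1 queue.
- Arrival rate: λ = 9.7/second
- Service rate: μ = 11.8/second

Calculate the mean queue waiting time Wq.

First, compute utilization: ρ = λ/μ = 9.7/11.8 = 0.8220
For M/M/1: Wq = λ/(μ(μ-λ))
Wq = 9.7/(11.8 × (11.8-9.7))
Wq = 9.7/(11.8 × 2.10)
Wq = 0.3914 seconds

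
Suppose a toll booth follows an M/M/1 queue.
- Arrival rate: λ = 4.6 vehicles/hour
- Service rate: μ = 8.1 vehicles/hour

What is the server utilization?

Server utilization: ρ = λ/μ
ρ = 4.6/8.1 = 0.5679
The server is busy 56.79% of the time.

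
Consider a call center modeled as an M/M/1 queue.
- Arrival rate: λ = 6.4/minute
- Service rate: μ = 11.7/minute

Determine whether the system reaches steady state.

Stability requires ρ = λ/(cμ) < 1
ρ = 6.4/(1 × 11.7) = 6.4/11.70 = 0.5470
Since 0.5470 < 1, the system is STABLE.
The server is busy 54.70% of the time.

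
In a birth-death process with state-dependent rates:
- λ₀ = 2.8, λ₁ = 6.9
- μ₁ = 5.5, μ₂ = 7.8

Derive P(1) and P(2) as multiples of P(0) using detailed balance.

Balance equations:
State 0: λ₀P₀ = μ₁P₁ → P₁ = (λ₀/μ₁)P₀ = (2.8/5.5)P₀ = 0.5091P₀
State 1: P₂ = (λ₀λ₁)/(μ₁μ₂)P₀ = (2.8×6.9)/(5.5×7.8)P₀ = 0.4503P₀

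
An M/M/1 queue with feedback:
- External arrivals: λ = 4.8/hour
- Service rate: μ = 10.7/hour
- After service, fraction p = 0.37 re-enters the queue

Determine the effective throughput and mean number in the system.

Effective arrival rate: λ_eff = λ/(1-p) = 4.8/(1-0.37) = 4.8/0.63 = 7.61905
ρ = λ_eff/μ = 7.61905/10.7 = 0.712061
L = ρ/(1-ρ) = 0.712061/(1-0.712061) = 2.4730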